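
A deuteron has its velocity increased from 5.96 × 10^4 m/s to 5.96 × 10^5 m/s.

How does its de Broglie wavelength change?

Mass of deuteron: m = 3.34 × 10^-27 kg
The wavelength decreases by a factor of 10.

Using λ = h/(mv):

Initial wavelength: λ₁ = h/(mv₁) = 3.33 × 10^-12 m
Final wavelength: λ₂ = h/(mv₂) = 3.33 × 10^-13 m

Since λ ∝ 1/v, when velocity increases by a factor of 10, the wavelength decreases by a factor of 10.

λ₂/λ₁ = v₁/v₂ = 1/10

The wavelength decreases by a factor of 10.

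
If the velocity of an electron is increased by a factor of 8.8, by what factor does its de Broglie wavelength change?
The wavelength decreases by a factor of 8.8.

From λ = h/(mv), the wavelength is inversely proportional to velocity:

λ ∝ 1/v

If v → 8.8v, then λ → λ/8.8

When velocity is increased by a factor of 8.8, the wavelength decreases by a factor of 8.8.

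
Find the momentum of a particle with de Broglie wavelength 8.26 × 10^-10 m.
8.02 × 10^-25 kg·m/s

From the de Broglie relation λ = h/p, we solve for p:

p = h/λ
p = (6.626 × 10^-34 J·s) / (8.26 × 10^-10 m)
p = 8.02 × 10^-25 kg·m/s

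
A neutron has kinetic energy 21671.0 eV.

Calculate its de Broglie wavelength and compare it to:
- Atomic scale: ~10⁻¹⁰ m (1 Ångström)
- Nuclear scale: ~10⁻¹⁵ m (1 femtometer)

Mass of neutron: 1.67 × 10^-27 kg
λ = 1.95 × 10^-13 m, which is between nuclear and atomic scales.

Using λ = h/√(2mKE):

KE = 21671.0 eV = 3.472 × 10^-15 J

λ = h/√(2mKE)
λ = (6.626 × 10^-34 J·s) / √(2 × 1.67 × 10^-27 kg × 3.472 × 10^-15 J)
λ = 1.95 × 10^-13 m

Comparison:
- Atomic scale (10⁻¹⁰ m): λ is 0.0019× this size
- Nuclear scale (10⁻¹⁵ m): λ is 1.9e+02× this size

The wavelength is between nuclear and atomic scales.

This wavelength is appropriate for probing atomic structure but too large for nuclear physics experiments.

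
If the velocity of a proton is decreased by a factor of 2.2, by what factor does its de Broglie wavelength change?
The wavelength increases by a factor of 2.2.

From λ = h/(mv), the wavelength is inversely proportional to velocity:

λ ∝ 1/v

If v → v/2.2, then λ → 2.2λ

When velocity is decreased by a factor of 2.2, the wavelength increases by a factor of 2.2.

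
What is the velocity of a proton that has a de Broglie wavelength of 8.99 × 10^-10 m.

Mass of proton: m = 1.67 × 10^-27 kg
4.41 × 10^2 m/s

From the de Broglie relation λ = h/(mv), we solve for v:

v = h/(mλ)
v = (6.626 × 10^-34 J·s) / (1.67 × 10^-27 kg × 8.99 × 10^-10 m)
v = 4.41 × 10^2 m/s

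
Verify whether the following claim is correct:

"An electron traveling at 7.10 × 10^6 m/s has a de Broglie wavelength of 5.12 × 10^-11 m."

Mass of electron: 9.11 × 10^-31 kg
False

The claim is incorrect.

Using λ = h/(mv):
λ = (6.626 × 10^-34 J·s) / (9.11 × 10^-31 kg × 7.10 × 10^6 m/s)
λ = 1.02 × 10^-10 m

The actual wavelength differs from the claimed 5.12 × 10^-11 m.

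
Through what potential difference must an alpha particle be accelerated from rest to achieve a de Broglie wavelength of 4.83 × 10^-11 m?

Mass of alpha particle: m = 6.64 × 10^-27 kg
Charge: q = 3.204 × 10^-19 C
4.42 × 10^-2 V

From λ = h/√(2mqV), we solve for V:

λ² = h²/(2mqV)
V = h²/(2mqλ²)
V = (6.626 × 10^-34 J·s)² / (2 × 6.64 × 10^-27 kg × 3.204 × 10^-19 C × (4.83 × 10^-11 m)²)
V = 4.42 × 10^-2 V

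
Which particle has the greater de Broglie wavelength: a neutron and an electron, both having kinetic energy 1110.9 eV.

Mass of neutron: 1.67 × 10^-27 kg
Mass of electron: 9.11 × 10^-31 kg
The electron has the longer wavelength.

Using λ = h/√(2mKE):

For neutron: λ₁ = h/√(2m₁KE) = 8.59 × 10^-13 m
For electron: λ₂ = h/√(2m₂KE) = 3.68 × 10^-11 m

Since λ ∝ 1/√m at constant kinetic energy, the lighter particle has the longer wavelength.

The electron has the longer de Broglie wavelength.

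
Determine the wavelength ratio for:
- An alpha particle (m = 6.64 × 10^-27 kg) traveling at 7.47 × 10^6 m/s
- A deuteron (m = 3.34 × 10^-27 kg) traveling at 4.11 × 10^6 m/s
λ₁/λ₂ = 0.277

Using λ = h/(mv):

λ₁ = h/(m₁v₁) = 1.34 × 10^-14 m
λ₂ = h/(m₂v₂) = 4.83 × 10^-14 m

Ratio λ₁/λ₂ = (m₂v₂)/(m₁v₁)
         = (3.34 × 10^-27 kg × 4.11 × 10^6 m/s) / (6.64 × 10^-27 kg × 7.47 × 10^6 m/s)
         = 0.277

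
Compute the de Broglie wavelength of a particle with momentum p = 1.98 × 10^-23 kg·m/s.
3.35 × 10^-11 m

Using the de Broglie relation λ = h/p:

λ = h/p
λ = (6.626 × 10^-34 J·s) / (1.98 × 10^-23 kg·m/s)
λ = 3.35 × 10^-11 m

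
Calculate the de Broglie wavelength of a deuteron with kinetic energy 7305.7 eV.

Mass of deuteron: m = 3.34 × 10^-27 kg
2.37 × 10^-13 m

Using λ = h/√(2mKE):

First convert KE to Joules: KE = 7305.7 eV = 1.171 × 10^-15 J

λ = h/√(2mKE)
λ = (6.626 × 10^-34 J·s) / √(2 × 3.34 × 10^-27 kg × 1.171 × 10^-15 J)
λ = 2.37 × 10^-13 m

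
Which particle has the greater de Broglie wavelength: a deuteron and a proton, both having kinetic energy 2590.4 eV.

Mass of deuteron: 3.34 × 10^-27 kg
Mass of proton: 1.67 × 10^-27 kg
The proton has the longer wavelength.

Using λ = h/√(2mKE):

For deuteron: λ₁ = h/√(2m₁KE) = 3.98 × 10^-13 m
For proton: λ₂ = h/√(2m₂KE) = 5.63 × 10^-13 m

Since λ ∝ 1/√m at constant kinetic energy, the lighter particle has the longer wavelength.

The proton has the longer de Broglie wavelength.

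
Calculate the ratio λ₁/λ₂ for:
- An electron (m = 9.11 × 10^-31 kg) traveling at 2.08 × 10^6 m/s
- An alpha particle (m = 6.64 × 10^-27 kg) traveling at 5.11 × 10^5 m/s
λ₁/λ₂ = 1.79 × 10^3

Using λ = h/(mv):

λ₁ = h/(m₁v₁) = 3.50 × 10^-10 m
λ₂ = h/(m₂v₂) = 1.95 × 10^-13 m

Ratio λ₁/λ₂ = (m₂v₂)/(m₁v₁)
         = (6.64 × 10^-27 kg × 5.11 × 10^5 m/s) / (9.11 × 10^-31 kg × 2.08 × 10^6 m/s)
         = 1.79 × 10^3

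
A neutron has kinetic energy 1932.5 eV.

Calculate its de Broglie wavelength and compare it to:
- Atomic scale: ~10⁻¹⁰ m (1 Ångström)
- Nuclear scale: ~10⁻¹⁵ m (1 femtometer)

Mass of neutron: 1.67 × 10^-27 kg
λ = 6.52 × 10^-13 m, which is between nuclear and atomic scales.

Using λ = h/√(2mKE):

KE = 1932.5 eV = 3.096 × 10^-16 J

λ = h/√(2mKE)
λ = (6.626 × 10^-34 J·s) / √(2 × 1.67 × 10^-27 kg × 3.096 × 10^-16 J)
λ = 6.52 × 10^-13 m

Comparison:
- Atomic scale (10⁻¹⁰ m): λ is 0.0065× this size
- Nuclear scale (10⁻¹⁵ m): λ is 6.5e+02× this size

The wavelength is between nuclear and atomic scales.

This wavelength is appropriate for probing atomic structure but too large for nuclear physics experiments.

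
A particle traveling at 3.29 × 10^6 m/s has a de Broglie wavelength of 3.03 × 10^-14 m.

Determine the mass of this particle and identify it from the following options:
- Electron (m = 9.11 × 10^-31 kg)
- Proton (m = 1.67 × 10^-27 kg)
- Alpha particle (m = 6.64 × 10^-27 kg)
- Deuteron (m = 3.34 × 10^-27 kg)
The particle is an alpha particle.

From λ = h/(mv), solve for mass:

m = h/(λv)
m = (6.626 × 10^-34 J·s) / (3.03 × 10^-14 m × 3.29 × 10^6 m/s)
m = 6.65 × 10^-27 kg

Comparing with the listed masses, this is closest to an alpha particle.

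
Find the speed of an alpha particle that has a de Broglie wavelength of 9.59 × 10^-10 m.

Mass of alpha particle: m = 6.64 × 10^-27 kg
1.04 × 10^2 m/s

From the de Broglie relation λ = h/(mv), we solve for v:

v = h/(mλ)
v = (6.626 × 10^-34 J·s) / (6.64 × 10^-27 kg × 9.59 × 10^-10 m)
v = 1.04 × 10^2 m/s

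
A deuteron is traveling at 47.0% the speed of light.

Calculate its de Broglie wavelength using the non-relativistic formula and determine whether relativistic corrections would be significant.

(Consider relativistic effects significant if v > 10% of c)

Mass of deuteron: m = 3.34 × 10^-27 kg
Yes, relativistic corrections are needed.

Using the non-relativistic de Broglie formula λ = h/(mv):

v = 47.0% × c = 1.409 × 10^8 m/s

λ = h/(mv)
λ = (6.626 × 10^-34 J·s) / (3.34 × 10^-27 kg × 1.409 × 10^8 m/s)
λ = 1.41 × 10^-15 m

Since v = 47.0% of c > 10% of c, relativistic corrections ARE significant and the actual wavelength would differ from this non-relativistic estimate.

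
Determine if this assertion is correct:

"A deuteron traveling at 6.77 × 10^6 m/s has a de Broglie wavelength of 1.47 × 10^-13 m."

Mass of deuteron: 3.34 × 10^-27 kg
False

The claim is incorrect.

Using λ = h/(mv):
λ = (6.626 × 10^-34 J·s) / (3.34 × 10^-27 kg × 6.77 × 10^6 m/s)
λ = 2.93 × 10^-14 m

The actual wavelength differs from the claimed 1.47 × 10^-13 m.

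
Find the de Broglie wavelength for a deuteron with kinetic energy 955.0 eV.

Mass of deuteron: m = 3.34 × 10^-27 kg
6.55 × 10^-13 m

Using λ = h/√(2mKE):

First convert KE to Joules: KE = 955.0 eV = 1.530 × 10^-16 J

λ = h/√(2mKE)
λ = (6.626 × 10^-34 J·s) / √(2 × 3.34 × 10^-27 kg × 1.530 × 10^-16 J)
λ = 6.55 × 10^-13 m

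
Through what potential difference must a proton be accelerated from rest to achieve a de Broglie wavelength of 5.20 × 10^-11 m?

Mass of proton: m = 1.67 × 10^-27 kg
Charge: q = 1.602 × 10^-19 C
3.03 × 10^-1 V

From λ = h/√(2mqV), we solve for V:

λ² = h²/(2mqV)
V = h²/(2mqλ²)
V = (6.626 × 10^-34 J·s)² / (2 × 1.67 × 10^-27 kg × 1.602 × 10^-19 C × (5.20 × 10^-11 m)²)
V = 3.03 × 10^-1 V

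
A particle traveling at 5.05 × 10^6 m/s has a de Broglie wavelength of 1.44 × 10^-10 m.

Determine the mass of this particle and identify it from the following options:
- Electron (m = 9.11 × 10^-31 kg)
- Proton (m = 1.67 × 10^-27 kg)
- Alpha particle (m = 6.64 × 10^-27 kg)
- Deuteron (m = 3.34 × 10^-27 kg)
The particle is an electron.

From λ = h/(mv), solve for mass:

m = h/(λv)
m = (6.626 × 10^-34 J·s) / (1.44 × 10^-10 m × 5.05 × 10^6 m/s)
m = 9.11 × 10^-31 kg

Comparing with the listed masses, this is closest to an electron.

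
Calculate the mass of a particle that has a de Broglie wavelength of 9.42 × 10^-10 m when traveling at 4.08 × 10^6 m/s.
1.72 × 10^-31 kg

From the de Broglie relation λ = h/(mv), we solve for m:

m = h/(λv)
m = (6.626 × 10^-34 J·s) / (9.42 × 10^-10 m × 4.08 × 10^6 m/s)
m = 1.72 × 10^-31 kg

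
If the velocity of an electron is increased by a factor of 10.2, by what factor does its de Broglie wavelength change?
The wavelength decreases by a factor of 10.2.

From λ = h/(mv), the wavelength is inversely proportional to velocity:

λ ∝ 1/v

If v → 10.2v, then λ → λ/10.2

When velocity is increased by a factor of 10.2, the wavelength decreases by a factor of 10.2.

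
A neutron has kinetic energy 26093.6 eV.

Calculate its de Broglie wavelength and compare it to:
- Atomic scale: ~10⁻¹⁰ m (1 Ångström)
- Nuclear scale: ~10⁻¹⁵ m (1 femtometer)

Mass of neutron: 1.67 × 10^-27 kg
λ = 1.77 × 10^-13 m, which is between nuclear and atomic scales.

Using λ = h/√(2mKE):

KE = 26093.6 eV = 4.181 × 10^-15 J

λ = h/√(2mKE)
λ = (6.626 × 10^-34 J·s) / √(2 × 1.67 × 10^-27 kg × 4.181 × 10^-15 J)
λ = 1.77 × 10^-13 m

Comparison:
- Atomic scale (10⁻¹⁰ m): λ is 0.0018× this size
- Nuclear scale (10⁻¹⁵ m): λ is 1.8e+02× this size

The wavelength is between nuclear and atomic scales.

This wavelength is appropriate for probing atomic structure but too large for nuclear physics experiments.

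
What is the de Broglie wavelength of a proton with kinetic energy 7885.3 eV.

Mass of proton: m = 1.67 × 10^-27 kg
3.23 × 10^-13 m

Using λ = h/√(2mKE):

First convert KE to Joules: KE = 7885.3 eV = 1.263 × 10^-15 J

λ = h/√(2mKE)
λ = (6.626 × 10^-34 J·s) / √(2 × 1.67 × 10^-27 kg × 1.263 × 10^-15 J)
λ = 3.23 × 10^-13 m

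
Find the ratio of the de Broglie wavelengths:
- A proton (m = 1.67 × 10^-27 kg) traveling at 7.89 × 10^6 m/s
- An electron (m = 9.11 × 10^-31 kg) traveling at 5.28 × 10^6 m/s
λ₁/λ₂ = 3.65 × 10^-4

Using λ = h/(mv):

λ₁ = h/(m₁v₁) = 5.03 × 10^-14 m
λ₂ = h/(m₂v₂) = 1.38 × 10^-10 m

Ratio λ₁/λ₂ = (m₂v₂)/(m₁v₁)
         = (9.11 × 10^-31 kg × 5.28 × 10^6 m/s) / (1.67 × 10^-27 kg × 7.89 × 10^6 m/s)
         = 3.65 × 10^-4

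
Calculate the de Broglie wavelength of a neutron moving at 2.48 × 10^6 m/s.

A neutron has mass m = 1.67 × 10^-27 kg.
1.60 × 10^-13 m

Using the de Broglie relation λ = h/(mv):

λ = h/(mv)
λ = (6.626 × 10^-34 J·s) / (1.67 × 10^-27 kg × 2.48 × 10^6 m/s)
λ = 1.60 × 10^-13 m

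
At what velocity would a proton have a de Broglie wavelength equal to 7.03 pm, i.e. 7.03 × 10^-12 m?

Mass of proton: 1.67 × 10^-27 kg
5.64 × 10^4 m/s

From λ = h/(mv), solve for v:

v = h/(mλ)
v = (6.626 × 10^-34 J·s) / (1.67 × 10^-27 kg × 7.03 × 10^-12 m)
v = 5.64 × 10^4 m/s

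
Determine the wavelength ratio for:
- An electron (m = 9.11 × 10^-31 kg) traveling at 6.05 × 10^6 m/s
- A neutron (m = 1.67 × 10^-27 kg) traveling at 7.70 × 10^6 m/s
λ₁/λ₂ = 2.33 × 10^3

Using λ = h/(mv):

λ₁ = h/(m₁v₁) = 1.20 × 10^-10 m
λ₂ = h/(m₂v₂) = 5.15 × 10^-14 m

Ratio λ₁/λ₂ = (m₂v₂)/(m₁v₁)
         = (1.67 × 10^-27 kg × 7.70 × 10^6 m/s) / (9.11 × 10^-31 kg × 6.05 × 10^6 m/s)
         = 2.33 × 10^3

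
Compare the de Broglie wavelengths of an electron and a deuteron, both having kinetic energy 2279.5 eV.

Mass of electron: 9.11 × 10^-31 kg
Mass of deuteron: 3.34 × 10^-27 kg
The electron has the longer wavelength.

Using λ = h/√(2mKE):

For electron: λ₁ = h/√(2m₁KE) = 2.57 × 10^-11 m
For deuteron: λ₂ = h/√(2m₂KE) = 4.24 × 10^-13 m

Since λ ∝ 1/√m at constant kinetic energy, the lighter particle has the longer wavelength.

The electron has the longer de Broglie wavelength.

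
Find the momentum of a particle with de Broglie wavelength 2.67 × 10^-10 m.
2.48 × 10^-24 kg·m/s

From the de Broglie relation λ = h/p, we solve for p:

p = h/λ
p = (6.626 × 10^-34 J·s) / (2.67 × 10^-10 m)
p = 2.48 × 10^-24 kg·m/s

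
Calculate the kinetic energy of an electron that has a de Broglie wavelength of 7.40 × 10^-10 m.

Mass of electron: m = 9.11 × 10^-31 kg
4.40 × 10^-19 J (or 2.75 eV)

From λ = h/√(2mKE), we solve for KE:

λ² = h²/(2mKE)
KE = h²/(2mλ²)
KE = (6.626 × 10^-34 J·s)² / (2 × 9.11 × 10^-31 kg × (7.40 × 10^-10 m)²)
KE = 4.40 × 10^-19 J
KE = 2.75 eV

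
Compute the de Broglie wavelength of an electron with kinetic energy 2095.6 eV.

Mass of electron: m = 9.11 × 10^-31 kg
2.68 × 10^-11 m

Using λ = h/√(2mKE):

First convert KE to Joules: KE = 2095.6 eV = 3.358 × 10^-16 J

λ = h/√(2mKE)
λ = (6.626 × 10^-34 J·s) / √(2 × 9.11 × 10^-31 kg × 3.358 × 10^-16 J)
λ = 2.68 × 10^-11 m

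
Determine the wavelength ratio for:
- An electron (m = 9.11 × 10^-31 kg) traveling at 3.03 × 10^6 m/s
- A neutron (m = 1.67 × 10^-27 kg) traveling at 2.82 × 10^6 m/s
λ₁/λ₂ = 1.71 × 10^3

Using λ = h/(mv):

λ₁ = h/(m₁v₁) = 2.40 × 10^-10 m
λ₂ = h/(m₂v₂) = 1.41 × 10^-13 m

Ratio λ₁/λ₂ = (m₂v₂)/(m₁v₁)
         = (1.67 × 10^-27 kg × 2.82 × 10^6 m/s) / (9.11 × 10^-31 kg × 3.03 × 10^6 m/s)
         = 1.71 × 10^3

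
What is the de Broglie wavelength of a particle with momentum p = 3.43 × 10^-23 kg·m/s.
1.93 × 10^-11 m

Using the de Broglie relation λ = h/p:

λ = h/p
λ = (6.626 × 10^-34 J·s) / (3.43 × 10^-23 kg·m/s)
λ = 1.93 × 10^-11 m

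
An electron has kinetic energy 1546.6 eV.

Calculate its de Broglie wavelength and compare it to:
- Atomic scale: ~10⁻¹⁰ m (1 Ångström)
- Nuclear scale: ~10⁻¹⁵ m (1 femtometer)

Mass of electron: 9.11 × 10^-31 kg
λ = 3.12 × 10^-11 m, which is between nuclear and atomic scales.

Using λ = h/√(2mKE):

KE = 1546.6 eV = 2.478 × 10^-16 J

λ = h/√(2mKE)
λ = (6.626 × 10^-34 J·s) / √(2 × 9.11 × 10^-31 kg × 2.478 × 10^-16 J)
λ = 3.12 × 10^-11 m

Comparison:
- Atomic scale (10⁻¹⁰ m): λ is 0.31× this size
- Nuclear scale (10⁻¹⁵ m): λ is 3.1e+04× this size

The wavelength is between nuclear and atomic scales.

This wavelength is appropriate for probing atomic structure but too large for nuclear physics experiments.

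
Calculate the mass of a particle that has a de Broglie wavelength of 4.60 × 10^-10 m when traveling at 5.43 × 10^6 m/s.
2.65 × 10^-31 kg

From the de Broglie relation λ = h/(mv), we solve for m:

m = h/(λv)
m = (6.626 × 10^-34 J·s) / (4.60 × 10^-10 m × 5.43 × 10^6 m/s)
m = 2.65 × 10^-31 kg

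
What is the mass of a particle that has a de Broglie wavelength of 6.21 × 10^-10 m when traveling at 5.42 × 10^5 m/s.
1.97 × 10^-30 kg

From the de Broglie relation λ = h/(mv), we solve for m:

m = h/(λv)
m = (6.626 × 10^-34 J·s) / (6.21 × 10^-10 m × 5.42 × 10^5 m/s)
m = 1.97 × 10^-30 kg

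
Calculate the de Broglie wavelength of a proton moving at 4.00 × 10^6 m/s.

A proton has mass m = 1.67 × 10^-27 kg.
9.92 × 10^-14 m

Using the de Broglie relation λ = h/(mv):

λ = h/(mv)
λ = (6.626 × 10^-34 J·s) / (1.67 × 10^-27 kg × 4.00 × 10^6 m/s)
λ = 9.92 × 10^-14 m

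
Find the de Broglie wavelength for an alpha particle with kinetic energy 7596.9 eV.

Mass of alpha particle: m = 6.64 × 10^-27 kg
1.65 × 10^-13 m

Using λ = h/√(2mKE):

First convert KE to Joules: KE = 7596.9 eV = 1.217 × 10^-15 J

λ = h/√(2mKE)
λ = (6.626 × 10^-34 J·s) / √(2 × 6.64 × 10^-27 kg × 1.217 × 10^-15 J)
λ = 1.65 × 10^-13 m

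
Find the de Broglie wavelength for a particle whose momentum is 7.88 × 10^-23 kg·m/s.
8.41 × 10^-12 m

Using the de Broglie relation λ = h/p:

λ = h/p
λ = (6.626 × 10^-34 J·s) / (7.88 × 10^-23 kg·m/s)
λ = 8.41 × 10^-12 m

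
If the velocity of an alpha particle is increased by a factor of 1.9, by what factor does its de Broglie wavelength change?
The wavelength decreases by a factor of 1.9.

From λ = h/(mv), the wavelength is inversely proportional to velocity:

λ ∝ 1/v

If v → 1.9v, then λ → λ/1.9

When velocity is increased by a factor of 1.9, the wavelength decreases by a factor of 1.9.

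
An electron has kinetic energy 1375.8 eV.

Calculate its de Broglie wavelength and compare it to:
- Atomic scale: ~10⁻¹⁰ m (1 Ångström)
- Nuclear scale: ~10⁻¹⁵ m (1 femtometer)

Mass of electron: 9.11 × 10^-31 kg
λ = 3.31 × 10^-11 m, which is between nuclear and atomic scales.

Using λ = h/√(2mKE):

KE = 1375.8 eV = 2.204 × 10^-16 J

λ = h/√(2mKE)
λ = (6.626 × 10^-34 J·s) / √(2 × 9.11 × 10^-31 kg × 2.204 × 10^-16 J)
λ = 3.31 × 10^-11 m

Comparison:
- Atomic scale (10⁻¹⁰ m): λ is 0.33× this size
- Nuclear scale (10⁻¹⁵ m): λ is 3.3e+04× this size

The wavelength is between nuclear and atomic scales.

This wavelength is appropriate for probing atomic structure but too large for nuclear physics experiments.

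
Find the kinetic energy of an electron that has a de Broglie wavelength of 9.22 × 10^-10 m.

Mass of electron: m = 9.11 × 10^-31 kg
2.83 × 10^-19 J (or 1.77 eV)

From λ = h/√(2mKE), we solve for KE:

λ² = h²/(2mKE)
KE = h²/(2mλ²)
KE = (6.626 × 10^-34 J·s)² / (2 × 9.11 × 10^-31 kg × (9.22 × 10^-10 m)²)
KE = 2.83 × 10^-19 J
KE = 1.77 eV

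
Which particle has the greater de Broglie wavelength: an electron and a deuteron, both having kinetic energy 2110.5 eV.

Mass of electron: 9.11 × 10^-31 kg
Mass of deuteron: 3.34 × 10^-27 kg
The electron has the longer wavelength.

Using λ = h/√(2mKE):

For electron: λ₁ = h/√(2m₁KE) = 2.67 × 10^-11 m
For deuteron: λ₂ = h/√(2m₂KE) = 4.41 × 10^-13 m

Since λ ∝ 1/√m at constant kinetic energy, the lighter particle has the longer wavelength.

The electron has the longer de Broglie wavelength.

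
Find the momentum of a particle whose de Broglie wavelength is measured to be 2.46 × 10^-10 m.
2.69 × 10^-24 kg·m/s

From the de Broglie relation λ = h/p, we solve for p:

p = h/λ
p = (6.626 × 10^-34 J·s) / (2.46 × 10^-10 m)
p = 2.69 × 10^-24 kg·m/s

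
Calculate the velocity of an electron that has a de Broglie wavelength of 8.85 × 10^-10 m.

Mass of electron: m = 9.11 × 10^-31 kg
8.22 × 10^5 m/s

From the de Broglie relation λ = h/(mv), we solve for v:

v = h/(mλ)
v = (6.626 × 10^-34 J·s) / (9.11 × 10^-31 kg × 8.85 × 10^-10 m)
v = 8.22 × 10^5 m/s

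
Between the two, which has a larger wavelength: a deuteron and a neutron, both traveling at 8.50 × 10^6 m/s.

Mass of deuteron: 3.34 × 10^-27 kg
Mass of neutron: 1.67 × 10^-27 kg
The neutron has the longer wavelength.

Using λ = h/(mv), since both particles have the same velocity, the wavelength depends only on mass.

For deuteron: λ₁ = h/(m₁v) = 2.33 × 10^-14 m
For neutron: λ₂ = h/(m₂v) = 4.67 × 10^-14 m

Since λ ∝ 1/m at constant velocity, the lighter particle has the longer wavelength.

The neutron has the longer de Broglie wavelength.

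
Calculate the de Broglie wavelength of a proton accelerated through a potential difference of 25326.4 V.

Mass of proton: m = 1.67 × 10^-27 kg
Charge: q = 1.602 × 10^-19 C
1.80 × 10^-13 m

When a particle is accelerated through voltage V, it gains kinetic energy KE = qV.

The de Broglie wavelength is then λ = h/√(2mqV):

λ = h/√(2mqV)
λ = (6.626 × 10^-34 J·s) / √(2 × 1.67 × 10^-27 kg × 1.602 × 10^-19 C × 25326.4 V)
λ = 1.80 × 10^-13 m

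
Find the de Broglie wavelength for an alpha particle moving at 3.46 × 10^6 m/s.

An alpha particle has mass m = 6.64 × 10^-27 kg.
2.88 × 10^-14 m

Using the de Broglie relation λ = h/(mv):

λ = h/(mv)
λ = (6.626 × 10^-34 J·s) / (6.64 × 10^-27 kg × 3.46 × 10^6 m/s)
λ = 2.88 × 10^-14 m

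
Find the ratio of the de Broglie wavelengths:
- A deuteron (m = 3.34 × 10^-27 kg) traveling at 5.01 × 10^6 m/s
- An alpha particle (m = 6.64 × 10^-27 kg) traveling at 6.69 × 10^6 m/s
λ₁/λ₂ = 2.65

Using λ = h/(mv):

λ₁ = h/(m₁v₁) = 3.96 × 10^-14 m
λ₂ = h/(m₂v₂) = 1.49 × 10^-14 m

Ratio λ₁/λ₂ = (m₂v₂)/(m₁v₁)
         = (6.64 × 10^-27 kg × 6.69 × 10^6 m/s) / (3.34 × 10^-27 kg × 5.01 × 10^6 m/s)
         = 2.65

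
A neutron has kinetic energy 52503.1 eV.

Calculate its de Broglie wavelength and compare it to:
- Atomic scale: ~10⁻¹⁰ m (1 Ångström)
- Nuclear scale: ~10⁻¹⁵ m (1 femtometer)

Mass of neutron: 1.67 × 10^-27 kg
λ = 1.25 × 10^-13 m, which is between nuclear and atomic scales.

Using λ = h/√(2mKE):

KE = 52503.1 eV = 8.412 × 10^-15 J

λ = h/√(2mKE)
λ = (6.626 × 10^-34 J·s) / √(2 × 1.67 × 10^-27 kg × 8.412 × 10^-15 J)
λ = 1.25 × 10^-13 m

Comparison:
- Atomic scale (10⁻¹⁰ m): λ is 0.0013× this size
- Nuclear scale (10⁻¹⁵ m): λ is 1.3e+02× this size

The wavelength is between nuclear and atomic scales.

This wavelength is appropriate for probing atomic structure but too large for nuclear physics experiments.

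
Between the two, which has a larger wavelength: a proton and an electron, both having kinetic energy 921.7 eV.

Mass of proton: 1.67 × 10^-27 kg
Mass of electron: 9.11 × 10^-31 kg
The electron has the longer wavelength.

Using λ = h/√(2mKE):

For proton: λ₁ = h/√(2m₁KE) = 9.43 × 10^-13 m
For electron: λ₂ = h/√(2m₂KE) = 4.04 × 10^-11 m

Since λ ∝ 1/√m at constant kinetic energy, the lighter particle has the longer wavelength.

The electron has the longer de Broglie wavelength.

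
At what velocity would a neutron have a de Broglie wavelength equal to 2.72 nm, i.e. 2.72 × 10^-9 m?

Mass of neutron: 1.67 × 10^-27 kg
1.46 × 10^2 m/s

From λ = h/(mv), solve for v:

v = h/(mλ)
v = (6.626 × 10^-34 J·s) / (1.67 × 10^-27 kg × 2.72 × 10^-9 m)
v = 1.46 × 10^2 m/s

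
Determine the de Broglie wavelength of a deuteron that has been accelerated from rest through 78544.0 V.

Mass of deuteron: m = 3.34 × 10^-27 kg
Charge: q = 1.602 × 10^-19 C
7.23 × 10^-14 m

When a particle is accelerated through voltage V, it gains kinetic energy KE = qV.

The de Broglie wavelength is then λ = h/√(2mqV):

λ = h/√(2mqV)
λ = (6.626 × 10^-34 J·s) / √(2 × 3.34 × 10^-27 kg × 1.602 × 10^-19 C × 78544.0 V)
λ = 7.23 × 10^-14 m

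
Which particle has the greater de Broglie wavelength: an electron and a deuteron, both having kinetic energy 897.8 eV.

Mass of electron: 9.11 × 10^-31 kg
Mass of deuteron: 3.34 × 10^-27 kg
The electron has the longer wavelength.

Using λ = h/√(2mKE):

For electron: λ₁ = h/√(2m₁KE) = 4.09 × 10^-11 m
For deuteron: λ₂ = h/√(2m₂KE) = 6.76 × 10^-13 m

Since λ ∝ 1/√m at constant kinetic energy, the lighter particle has the longer wavelength.

The electron has the longer de Broglie wavelength.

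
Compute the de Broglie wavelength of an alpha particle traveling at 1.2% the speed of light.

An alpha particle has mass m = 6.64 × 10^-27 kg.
2.77 × 10^-14 m

Using the de Broglie relation λ = h/(mv):

v = 1.2% × c = 3.598 × 10^6 m/s

λ = h/(mv)
λ = (6.626 × 10^-34 J·s) / (6.64 × 10^-27 kg × 3.598 × 10^6 m/s)
λ = 2.77 × 10^-14 m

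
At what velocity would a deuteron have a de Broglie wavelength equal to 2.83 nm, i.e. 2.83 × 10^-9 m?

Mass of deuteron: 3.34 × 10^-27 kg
7.01 × 10^1 m/s

From λ = h/(mv), solve for v:

v = h/(mλ)
v = (6.626 × 10^-34 J·s) / (3.34 × 10^-27 kg × 2.83 × 10^-9 m)
v = 7.01 × 10^1 m/s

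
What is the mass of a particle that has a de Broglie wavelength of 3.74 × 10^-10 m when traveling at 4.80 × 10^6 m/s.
3.69 × 10^-31 kg

From the de Broglie relation λ = h/(mv), we solve for m:

m = h/(λv)
m = (6.626 × 10^-34 J·s) / (3.74 × 10^-10 m × 4.80 × 10^6 m/s)
m = 3.69 × 10^-31 kg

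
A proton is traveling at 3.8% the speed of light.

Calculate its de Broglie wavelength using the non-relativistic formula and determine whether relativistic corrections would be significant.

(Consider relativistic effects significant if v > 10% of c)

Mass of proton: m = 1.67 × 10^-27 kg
No, relativistic corrections are not needed.

Using the non-relativistic de Broglie formula λ = h/(mv):

v = 3.8% × c = 1.139 × 10^7 m/s

λ = h/(mv)
λ = (6.626 × 10^-34 J·s) / (1.67 × 10^-27 kg × 1.139 × 10^7 m/s)
λ = 3.48 × 10^-14 m

Since v = 3.8% of c < 10% of c, relativistic corrections are NOT significant and this non-relativistic result is a good approximation.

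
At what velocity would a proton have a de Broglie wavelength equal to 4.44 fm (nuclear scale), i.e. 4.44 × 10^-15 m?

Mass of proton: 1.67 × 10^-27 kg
8.94 × 10^7 m/s

From λ = h/(mv), solve for v:

v = h/(mλ)
v = (6.626 × 10^-34 J·s) / (1.67 × 10^-27 kg × 4.44 × 10^-15 m)
v = 8.94 × 10^7 m/s

Note: This velocity is 29.8% of the speed of light, so relativistic corrections would be needed for a more accurate calculation.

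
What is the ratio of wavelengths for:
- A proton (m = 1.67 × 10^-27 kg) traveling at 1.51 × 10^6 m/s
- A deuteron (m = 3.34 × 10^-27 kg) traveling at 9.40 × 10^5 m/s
λ₁/λ₂ = 1.25

Using λ = h/(mv):

λ₁ = h/(m₁v₁) = 2.63 × 10^-13 m
λ₂ = h/(m₂v₂) = 2.11 × 10^-13 m

Ratio λ₁/λ₂ = (m₂v₂)/(m₁v₁)
         = (3.34 × 10^-27 kg × 9.40 × 10^5 m/s) / (1.67 × 10^-27 kg × 1.51 × 10^6 m/s)
         = 1.25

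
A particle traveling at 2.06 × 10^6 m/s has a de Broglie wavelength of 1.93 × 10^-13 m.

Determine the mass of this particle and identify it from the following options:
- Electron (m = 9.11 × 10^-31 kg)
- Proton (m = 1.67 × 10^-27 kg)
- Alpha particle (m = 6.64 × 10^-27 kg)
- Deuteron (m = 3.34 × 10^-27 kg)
The particle is a proton.

From λ = h/(mv), solve for mass:

m = h/(λv)
m = (6.626 × 10^-34 J·s) / (1.93 × 10^-13 m × 2.06 × 10^6 m/s)
m = 1.67 × 10^-27 kg

Comparing with the listed masses, this is closest to a proton.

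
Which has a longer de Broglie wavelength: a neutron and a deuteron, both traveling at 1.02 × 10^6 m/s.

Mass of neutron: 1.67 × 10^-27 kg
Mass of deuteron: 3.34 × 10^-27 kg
The neutron has the longer wavelength.

Using λ = h/(mv), since both particles have the same velocity, the wavelength depends only on mass.

For neutron: λ₁ = h/(m₁v) = 3.89 × 10^-13 m
For deuteron: λ₂ = h/(m₂v) = 1.94 × 10^-13 m

Since λ ∝ 1/m at constant velocity, the lighter particle has the longer wavelength.

The neutron has the longer de Broglie wavelength.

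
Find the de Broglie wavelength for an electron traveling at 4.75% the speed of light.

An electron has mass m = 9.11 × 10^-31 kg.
5.11 × 10^-11 m

Using the de Broglie relation λ = h/(mv):

v = 4.75% × c = 1.424 × 10^7 m/s

λ = h/(mv)
λ = (6.626 × 10^-34 J·s) / (9.11 × 10^-31 kg × 1.424 × 10^7 m/s)
λ = 5.11 × 10^-11 m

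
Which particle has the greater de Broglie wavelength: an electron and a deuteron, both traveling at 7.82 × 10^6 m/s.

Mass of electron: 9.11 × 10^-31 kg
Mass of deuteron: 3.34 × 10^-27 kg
The electron has the longer wavelength.

Using λ = h/(mv), since both particles have the same velocity, the wavelength depends only on mass.

For electron: λ₁ = h/(m₁v) = 9.30 × 10^-11 m
For deuteron: λ₂ = h/(m₂v) = 2.54 × 10^-14 m

Since λ ∝ 1/m at constant velocity, the lighter particle has the longer wavelength.

The electron has the longer de Broglie wavelength.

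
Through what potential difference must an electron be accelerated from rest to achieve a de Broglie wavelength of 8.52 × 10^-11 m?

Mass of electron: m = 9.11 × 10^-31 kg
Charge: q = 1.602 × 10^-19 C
207 V

From λ = h/√(2mqV), we solve for V:

λ² = h²/(2mqV)
V = h²/(2mqλ²)
V = (6.626 × 10^-34 J·s)² / (2 × 9.11 × 10^-31 kg × 1.602 × 10^-19 C × (8.52 × 10^-11 m)²)
V = 207 V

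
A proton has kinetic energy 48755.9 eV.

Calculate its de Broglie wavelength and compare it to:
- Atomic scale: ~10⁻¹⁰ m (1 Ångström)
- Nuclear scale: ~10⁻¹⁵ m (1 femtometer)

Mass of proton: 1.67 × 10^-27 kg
λ = 1.30 × 10^-13 m, which is between nuclear and atomic scales.

Using λ = h/√(2mKE):

KE = 48755.9 eV = 7.812 × 10^-15 J

λ = h/√(2mKE)
λ = (6.626 × 10^-34 J·s) / √(2 × 1.67 × 10^-27 kg × 7.812 × 10^-15 J)
λ = 1.30 × 10^-13 m

Comparison:
- Atomic scale (10⁻¹⁰ m): λ is 0.0013× this size
- Nuclear scale (10⁻¹⁵ m): λ is 1.3e+02× this size

The wavelength is between nuclear and atomic scales.

This wavelength is appropriate for probing atomic structure but too large for nuclear physics experiments.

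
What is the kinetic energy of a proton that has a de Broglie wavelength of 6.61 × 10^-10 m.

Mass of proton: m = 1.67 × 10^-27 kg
3.01 × 10^-22 J (or 1.88 × 10^-3 eV)

From λ = h/√(2mKE), we solve for KE:

λ² = h²/(2mKE)
KE = h²/(2mλ²)
KE = (6.626 × 10^-34 J·s)² / (2 × 1.67 × 10^-27 kg × (6.61 × 10^-10 m)²)
KE = 3.01 × 10^-22 J
KE = 1.88 × 10^-3 eV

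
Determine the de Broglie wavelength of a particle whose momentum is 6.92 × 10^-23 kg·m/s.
9.58 × 10^-12 m

Using the de Broglie relation λ = h/p:

λ = h/p
λ = (6.626 × 10^-34 J·s) / (6.92 × 10^-23 kg·m/s)
λ = 9.58 × 10^-12 m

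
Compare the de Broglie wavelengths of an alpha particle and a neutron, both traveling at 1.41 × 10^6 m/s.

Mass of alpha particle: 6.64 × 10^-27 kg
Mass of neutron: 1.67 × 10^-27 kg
The neutron has the longer wavelength.

Using λ = h/(mv), since both particles have the same velocity, the wavelength depends only on mass.

For alpha particle: λ₁ = h/(m₁v) = 7.08 × 10^-14 m
For neutron: λ₂ = h/(m₂v) = 2.81 × 10^-13 m

Since λ ∝ 1/m at constant velocity, the lighter particle has the longer wavelength.

The neutron has the longer de Broglie wavelength.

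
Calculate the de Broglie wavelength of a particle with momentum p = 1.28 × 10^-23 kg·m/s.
5.18 × 10^-11 m

Using the de Broglie relation λ = h/p:

λ = h/p
λ = (6.626 × 10^-34 J·s) / (1.28 × 10^-23 kg·m/s)
λ = 5.18 × 10^-11 m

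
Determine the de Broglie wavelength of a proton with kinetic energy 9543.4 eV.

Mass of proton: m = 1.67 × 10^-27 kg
2.93 × 10^-13 m

Using λ = h/√(2mKE):

First convert KE to Joules: KE = 9543.4 eV = 1.529 × 10^-15 J

λ = h/√(2mKE)
λ = (6.626 × 10^-34 J·s) / √(2 × 1.67 × 10^-27 kg × 1.529 × 10^-15 J)
λ = 2.93 × 10^-13 m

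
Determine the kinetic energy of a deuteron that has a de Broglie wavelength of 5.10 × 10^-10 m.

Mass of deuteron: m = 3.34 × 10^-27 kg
2.53 × 10^-22 J (or 1.58 × 10^-3 eV)

From λ = h/√(2mKE), we solve for KE:

λ² = h²/(2mKE)
KE = h²/(2mλ²)
KE = (6.626 × 10^-34 J·s)² / (2 × 3.34 × 10^-27 kg × (5.10 × 10^-10 m)²)
KE = 2.53 × 10^-22 J
KE = 1.58 × 10^-3 eV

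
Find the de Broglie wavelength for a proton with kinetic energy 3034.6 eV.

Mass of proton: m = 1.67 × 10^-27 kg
5.20 × 10^-13 m

Using λ = h/√(2mKE):

First convert KE to Joules: KE = 3034.6 eV = 4.862 × 10^-16 J

λ = h/√(2mKE)
λ = (6.626 × 10^-34 J·s) / √(2 × 1.67 × 10^-27 kg × 4.862 × 10^-16 J)
λ = 5.20 × 10^-13 m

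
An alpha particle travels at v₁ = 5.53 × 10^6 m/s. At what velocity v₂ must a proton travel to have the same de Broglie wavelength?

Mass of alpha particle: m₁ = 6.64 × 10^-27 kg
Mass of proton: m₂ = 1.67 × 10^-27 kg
v₂ = 2.20 × 10^7 m/s

For equal de Broglie wavelengths: λ₁ = λ₂

h/(m₁v₁) = h/(m₂v₂)
m₁v₁ = m₂v₂
v₂ = v₁ · (m₁/m₂)

v₂ = 5.53 × 10^6 m/s × (6.64 × 10^-27 kg / 1.67 × 10^-27 kg)
v₂ = 2.20 × 10^7 m/s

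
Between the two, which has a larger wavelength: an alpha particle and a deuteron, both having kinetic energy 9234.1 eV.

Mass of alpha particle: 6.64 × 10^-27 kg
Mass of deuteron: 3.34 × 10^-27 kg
The deuteron has the longer wavelength.

Using λ = h/√(2mKE):

For alpha particle: λ₁ = h/√(2m₁KE) = 1.49 × 10^-13 m
For deuteron: λ₂ = h/√(2m₂KE) = 2.11 × 10^-13 m

Since λ ∝ 1/√m at constant kinetic energy, the lighter particle has the longer wavelength.

The deuteron has the longer de Broglie wavelength.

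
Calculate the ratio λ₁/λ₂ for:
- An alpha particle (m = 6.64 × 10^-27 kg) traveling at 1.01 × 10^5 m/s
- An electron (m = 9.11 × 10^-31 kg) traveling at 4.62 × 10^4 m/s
λ₁/λ₂ = 6.28 × 10^-5

Using λ = h/(mv):

λ₁ = h/(m₁v₁) = 9.88 × 10^-13 m
λ₂ = h/(m₂v₂) = 1.57 × 10^-8 m

Ratio λ₁/λ₂ = (m₂v₂)/(m₁v₁)
         = (9.11 × 10^-31 kg × 4.62 × 10^4 m/s) / (6.64 × 10^-27 kg × 1.01 × 10^5 m/s)
         = 6.28 × 10^-5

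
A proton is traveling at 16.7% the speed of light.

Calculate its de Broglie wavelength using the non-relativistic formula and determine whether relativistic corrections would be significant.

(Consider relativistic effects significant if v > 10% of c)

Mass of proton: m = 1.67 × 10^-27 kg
Yes, relativistic corrections are needed.

Using the non-relativistic de Broglie formula λ = h/(mv):

v = 16.7% × c = 5.007 × 10^7 m/s

λ = h/(mv)
λ = (6.626 × 10^-34 J·s) / (1.67 × 10^-27 kg × 5.007 × 10^7 m/s)
λ = 7.92 × 10^-15 m

Since v = 16.7% of c > 10% of c, relativistic corrections ARE significant and the actual wavelength would differ from this non-relativistic estimate.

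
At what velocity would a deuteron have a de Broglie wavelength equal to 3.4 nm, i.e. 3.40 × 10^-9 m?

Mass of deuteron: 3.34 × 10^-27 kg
5.83 × 10^1 m/s

From λ = h/(mv), solve for v:

v = h/(mλ)
v = (6.626 × 10^-34 J·s) / (3.34 × 10^-27 kg × 3.40 × 10^-9 m)
v = 5.83 × 10^1 m/s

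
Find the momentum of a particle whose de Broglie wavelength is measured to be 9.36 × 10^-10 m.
7.08 × 10^-25 kg·m/s

From the de Broglie relation λ = h/p, we solve for p:

p = h/λ
p = (6.626 × 10^-34 J·s) / (9.36 × 10^-10 m)
p = 7.08 × 10^-25 kg·m/s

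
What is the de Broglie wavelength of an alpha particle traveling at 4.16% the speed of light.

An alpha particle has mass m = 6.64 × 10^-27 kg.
8.00 × 10^-15 m

Using the de Broglie relation λ = h/(mv):

v = 4.16% × c = 1.247 × 10^7 m/s

λ = h/(mv)
λ = (6.626 × 10^-34 J·s) / (6.64 × 10^-27 kg × 1.247 × 10^7 m/s)
λ = 8.00 × 10^-15 m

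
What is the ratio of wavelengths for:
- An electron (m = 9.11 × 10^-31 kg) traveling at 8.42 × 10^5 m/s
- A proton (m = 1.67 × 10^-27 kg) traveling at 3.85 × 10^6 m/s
λ₁/λ₂ = 8.38 × 10^3

Using λ = h/(mv):

λ₁ = h/(m₁v₁) = 8.64 × 10^-10 m
λ₂ = h/(m₂v₂) = 1.03 × 10^-13 m

Ratio λ₁/λ₂ = (m₂v₂)/(m₁v₁)
         = (1.67 × 10^-27 kg × 3.85 × 10^6 m/s) / (9.11 × 10^-31 kg × 8.42 × 10^5 m/s)
         = 8.38 × 10^3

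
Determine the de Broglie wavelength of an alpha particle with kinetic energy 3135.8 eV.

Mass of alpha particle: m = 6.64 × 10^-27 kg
2.57 × 10^-13 m

Using λ = h/√(2mKE):

First convert KE to Joules: KE = 3135.8 eV = 5.024 × 10^-16 J

λ = h/√(2mKE)
λ = (6.626 × 10^-34 J·s) / √(2 × 6.64 × 10^-27 kg × 5.024 × 10^-16 J)
λ = 2.57 × 10^-13 m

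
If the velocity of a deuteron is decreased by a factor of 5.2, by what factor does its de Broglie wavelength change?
The wavelength increases by a factor of 5.2.

From λ = h/(mv), the wavelength is inversely proportional to velocity:

λ ∝ 1/v

If v → v/5.2, then λ → 5.2λ

When velocity is decreased by a factor of 5.2, the wavelength increases by a factor of 5.2.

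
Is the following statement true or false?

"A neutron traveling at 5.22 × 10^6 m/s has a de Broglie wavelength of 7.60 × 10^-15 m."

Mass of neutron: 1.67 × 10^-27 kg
False

The claim is incorrect.

Using λ = h/(mv):
λ = (6.626 × 10^-34 J·s) / (1.67 × 10^-27 kg × 5.22 × 10^6 m/s)
λ = 7.60 × 10^-14 m

The actual wavelength differs from the claimed 7.60 × 10^-15 m.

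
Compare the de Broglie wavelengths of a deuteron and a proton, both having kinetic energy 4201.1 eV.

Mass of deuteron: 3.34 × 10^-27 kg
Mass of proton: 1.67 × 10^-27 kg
The proton has the longer wavelength.

Using λ = h/√(2mKE):

For deuteron: λ₁ = h/√(2m₁KE) = 3.12 × 10^-13 m
For proton: λ₂ = h/√(2m₂KE) = 4.42 × 10^-13 m

Since λ ∝ 1/√m at constant kinetic energy, the lighter particle has the longer wavelength.

The proton has the longer de Broglie wavelength.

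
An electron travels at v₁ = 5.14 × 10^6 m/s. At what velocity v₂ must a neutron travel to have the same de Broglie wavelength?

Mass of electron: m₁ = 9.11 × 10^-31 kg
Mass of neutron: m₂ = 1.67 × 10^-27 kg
v₂ = 2.80 × 10^3 m/s

For equal de Broglie wavelengths: λ₁ = λ₂

h/(m₁v₁) = h/(m₂v₂)
m₁v₁ = m₂v₂
v₂ = v₁ · (m₁/m₂)

v₂ = 5.14 × 10^6 m/s × (9.11 × 10^-31 kg / 1.67 × 10^-27 kg)
v₂ = 2.80 × 10^3 m/s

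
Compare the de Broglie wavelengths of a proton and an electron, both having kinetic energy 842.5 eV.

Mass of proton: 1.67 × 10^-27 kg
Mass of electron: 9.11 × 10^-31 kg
The electron has the longer wavelength.

Using λ = h/√(2mKE):

For proton: λ₁ = h/√(2m₁KE) = 9.87 × 10^-13 m
For electron: λ₂ = h/√(2m₂KE) = 4.23 × 10^-11 m

Since λ ∝ 1/√m at constant kinetic energy, the lighter particle has the longer wavelength.

The electron has the longer de Broglie wavelength.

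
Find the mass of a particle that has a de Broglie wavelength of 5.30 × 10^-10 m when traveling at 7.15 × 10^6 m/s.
1.75 × 10^-31 kg

From the de Broglie relation λ = h/(mv), we solve for m:

m = h/(λv)
m = (6.626 × 10^-34 J·s) / (5.30 × 10^-10 m × 7.15 × 10^6 m/s)
m = 1.75 × 10^-31 kg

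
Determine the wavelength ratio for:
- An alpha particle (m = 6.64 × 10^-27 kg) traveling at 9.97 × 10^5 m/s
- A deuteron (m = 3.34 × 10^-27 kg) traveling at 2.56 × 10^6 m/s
λ₁/λ₂ = 1.29

Using λ = h/(mv):

λ₁ = h/(m₁v₁) = 1.00 × 10^-13 m
λ₂ = h/(m₂v₂) = 7.75 × 10^-14 m

Ratio λ₁/λ₂ = (m₂v₂)/(m₁v₁)
         = (3.34 × 10^-27 kg × 2.56 × 10^6 m/s) / (6.64 × 10^-27 kg × 9.97 × 10^5 m/s)
         = 1.29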